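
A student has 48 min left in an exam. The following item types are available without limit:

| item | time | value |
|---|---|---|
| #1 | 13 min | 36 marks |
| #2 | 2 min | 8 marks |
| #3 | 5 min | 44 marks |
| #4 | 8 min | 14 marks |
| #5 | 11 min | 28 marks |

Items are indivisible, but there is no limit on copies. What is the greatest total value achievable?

Best value-per-unit is #3 at 44/5; filling with it alone gives 9×44 = 396.
Optimal mix: 1×#2 + 9×#3 → time 47, value 404.

404 marks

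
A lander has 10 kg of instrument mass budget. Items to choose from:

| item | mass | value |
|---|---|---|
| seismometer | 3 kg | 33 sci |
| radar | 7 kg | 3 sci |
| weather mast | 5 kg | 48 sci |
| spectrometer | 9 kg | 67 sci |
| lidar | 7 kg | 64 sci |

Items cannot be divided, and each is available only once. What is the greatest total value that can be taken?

97 sci

Check high-value combinations within 10 kg:
- seismometer+lidar: mass 3+7=10, value 33+64=97
- seismometer+weather mast: mass 3+5=8, value 33+48=81
- spectrometer: mass 9, value 67
- lidar: mass 7, value 64
- weather mast: mass 5, value 48
Best: 97 sci.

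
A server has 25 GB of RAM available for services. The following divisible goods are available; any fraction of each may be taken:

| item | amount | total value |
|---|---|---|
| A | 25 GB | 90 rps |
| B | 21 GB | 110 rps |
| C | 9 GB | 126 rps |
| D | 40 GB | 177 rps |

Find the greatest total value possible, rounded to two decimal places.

209.81

Take in order of value per unit:
- C (126/9 per unit): all 9 → value 126, running total 126.00
- B (110/21 per unit): 16 of 21 → value 16×110/21 = 83.8095, running total 209.81
Total 209.81.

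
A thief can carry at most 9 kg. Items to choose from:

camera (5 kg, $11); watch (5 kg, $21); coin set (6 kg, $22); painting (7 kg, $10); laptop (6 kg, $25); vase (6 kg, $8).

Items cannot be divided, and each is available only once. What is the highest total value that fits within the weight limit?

Check high-value combinations within 9 kg:
- laptop: weight 6, value 25
- coin set: weight 6, value 22
- watch: weight 5, value 21
- camera: weight 5, value 11
Best: $25.

$25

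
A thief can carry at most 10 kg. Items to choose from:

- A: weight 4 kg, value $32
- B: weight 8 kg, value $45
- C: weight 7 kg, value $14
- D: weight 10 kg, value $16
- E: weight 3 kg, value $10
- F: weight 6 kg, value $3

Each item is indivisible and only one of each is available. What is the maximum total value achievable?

Check high-value combinations within 10 kg:
- B: weight 8, value 45
- A+E: weight 4+3=7, value 32+10=42
- A+F: weight 4+6=10, value 32+3=35
- A: weight 4, value 32
Best: $45.

$45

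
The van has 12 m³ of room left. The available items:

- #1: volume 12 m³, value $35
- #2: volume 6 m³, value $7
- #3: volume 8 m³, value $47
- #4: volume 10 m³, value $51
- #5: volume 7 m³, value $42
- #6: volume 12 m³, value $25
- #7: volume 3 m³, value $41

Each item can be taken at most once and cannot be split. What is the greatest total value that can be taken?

Check high-value combinations within 12 m³:
- #3+#7: volume 8+3=11, value 47+41=88
- #5+#7: volume 7+3=10, value 42+41=83
- #4: volume 10, value 51
- #2+#7: volume 6+3=9, value 7+41=48
- #3: volume 8, value 47
Best: $88.

$88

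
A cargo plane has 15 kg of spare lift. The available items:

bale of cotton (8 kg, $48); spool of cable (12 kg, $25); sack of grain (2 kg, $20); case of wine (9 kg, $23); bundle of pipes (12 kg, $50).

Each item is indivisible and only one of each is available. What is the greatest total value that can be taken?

Check high-value combinations within 15 kg:
- sack of grain+bundle of pipes: weight 2+12=14, value 20+50=70
- bale of cotton+sack of grain: weight 8+2=10, value 48+20=68
- bundle of pipes: weight 12, value 50
- bale of cotton: weight 8, value 48
- spool of cable+sack of grain: weight 12+2=14, value 25+20=45
Best: $70.

$70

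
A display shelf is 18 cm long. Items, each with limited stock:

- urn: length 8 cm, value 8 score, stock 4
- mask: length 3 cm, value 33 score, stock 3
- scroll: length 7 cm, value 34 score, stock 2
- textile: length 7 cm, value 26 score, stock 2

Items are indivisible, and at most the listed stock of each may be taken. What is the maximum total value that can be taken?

133 score

Top feasible selections:
- 3×mask + 1×scroll: length 16, value 133
- 3×mask + 1×textile: length 16, value 125
- 1×urn + 3×mask: length 17, value 107
- 1×mask + 2×scroll: length 17, value 101
Best: 133 score.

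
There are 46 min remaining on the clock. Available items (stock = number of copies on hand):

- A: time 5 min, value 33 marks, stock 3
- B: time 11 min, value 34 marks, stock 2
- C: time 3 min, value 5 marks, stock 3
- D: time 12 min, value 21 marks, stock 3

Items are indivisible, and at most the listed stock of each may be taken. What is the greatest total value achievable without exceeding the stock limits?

182 marks

Top feasible selections:
- 3×A + 2×B + 3×C: time 46, value 182
- 3×A + 2×B + 2×C: time 43, value 177
- 3×A + 2×B + 1×C: time 40, value 172
- 3×A + 2×B: time 37, value 167
Best: 182 marks.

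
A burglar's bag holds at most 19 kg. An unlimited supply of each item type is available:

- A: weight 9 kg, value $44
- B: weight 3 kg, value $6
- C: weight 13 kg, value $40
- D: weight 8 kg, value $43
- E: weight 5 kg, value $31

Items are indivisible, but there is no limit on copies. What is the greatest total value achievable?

$106

Best value-per-unit is E at 31/5; filling with it alone gives 3×31 = 93.
Optimal mix: 1×A + 2×E → weight 19, value 106.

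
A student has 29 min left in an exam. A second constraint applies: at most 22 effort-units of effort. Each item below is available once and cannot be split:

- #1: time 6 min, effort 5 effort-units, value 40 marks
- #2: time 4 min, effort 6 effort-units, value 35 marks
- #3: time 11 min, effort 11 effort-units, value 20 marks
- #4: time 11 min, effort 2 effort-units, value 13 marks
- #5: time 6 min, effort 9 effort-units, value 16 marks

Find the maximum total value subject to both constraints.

104 marks

Feasible sets respecting both limits:
- #1+#2+#4+#5: time 27, effort 22, value 104
- #1+#2+#3: time 21, effort 22, value 95
- #1+#2+#5: time 16, effort 20, value 91
Best: 104 marks.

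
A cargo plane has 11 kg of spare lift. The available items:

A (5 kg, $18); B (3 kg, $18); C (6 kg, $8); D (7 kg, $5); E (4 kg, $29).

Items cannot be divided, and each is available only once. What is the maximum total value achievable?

This is a 0/1 knapsack; check combinations near the capacity.
- B+E: weight 3+4=7, value 18+29=47
- A+E: weight 5+4=9, value 18+29=47
- C+E: weight 6+4=10, value 8+29=37
- A+B: weight 5+3=8, value 18+18=36
Best: $47.

$47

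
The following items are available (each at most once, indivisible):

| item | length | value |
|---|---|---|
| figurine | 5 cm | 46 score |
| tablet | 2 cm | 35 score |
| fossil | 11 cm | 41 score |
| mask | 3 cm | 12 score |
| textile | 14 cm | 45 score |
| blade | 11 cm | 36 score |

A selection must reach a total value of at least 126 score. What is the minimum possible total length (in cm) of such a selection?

Subsets with value ≥ 126, sorted by total length:
- figurine+tablet+fossil+mask: length 21, value 134
- figurine+tablet+mask+blade: length 21, value 129
Minimum length: 21 cm.

21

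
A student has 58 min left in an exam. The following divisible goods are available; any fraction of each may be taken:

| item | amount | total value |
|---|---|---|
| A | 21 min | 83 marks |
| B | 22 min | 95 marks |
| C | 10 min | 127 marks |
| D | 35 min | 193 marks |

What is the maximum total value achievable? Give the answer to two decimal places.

Take in order of value per unit:
- C (127/10 per unit): all 10 → value 127, running total 127.00
- D (193/35 per unit): all 35 → value 193, running total 320.00
- B (95/22 per unit): 13 of 22 → value 13×95/22 = 56.1364, running total 376.14
Total 376.14.

376.14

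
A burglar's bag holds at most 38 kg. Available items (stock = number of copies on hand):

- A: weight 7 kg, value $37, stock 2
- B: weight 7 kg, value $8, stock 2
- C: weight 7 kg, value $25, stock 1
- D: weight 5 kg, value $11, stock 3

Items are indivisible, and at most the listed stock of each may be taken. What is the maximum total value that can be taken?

$132

Best selections within weight 38 and stock limits:
- 2×A + 1×C + 3×D: weight 36, value 132
- 2×A + 1×B + 1×C + 2×D: weight 38, value 129
- 2×A + 1×C + 2×D: weight 31, value 121
- 2×A + 1×B + 1×C + 1×D: weight 33, value 118
Best: $132.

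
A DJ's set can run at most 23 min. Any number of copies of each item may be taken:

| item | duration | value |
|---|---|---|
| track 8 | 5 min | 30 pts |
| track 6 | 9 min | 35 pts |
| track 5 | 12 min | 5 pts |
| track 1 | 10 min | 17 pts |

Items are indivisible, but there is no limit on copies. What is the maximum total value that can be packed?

Best value-per-unit is track 8 at 30/5, and filling with it alone uses duration 4×5=20. No mix of the others beats 4×30 = 120.

120 pts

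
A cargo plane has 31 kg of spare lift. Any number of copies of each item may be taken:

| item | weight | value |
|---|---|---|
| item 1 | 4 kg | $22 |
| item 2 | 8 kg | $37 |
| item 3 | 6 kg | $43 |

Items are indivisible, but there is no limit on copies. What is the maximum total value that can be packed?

Best value-per-unit is item 3 at 43/6, and filling with it alone uses weight 5×6=30. No mix of the others beats 5×43 = 215.

$215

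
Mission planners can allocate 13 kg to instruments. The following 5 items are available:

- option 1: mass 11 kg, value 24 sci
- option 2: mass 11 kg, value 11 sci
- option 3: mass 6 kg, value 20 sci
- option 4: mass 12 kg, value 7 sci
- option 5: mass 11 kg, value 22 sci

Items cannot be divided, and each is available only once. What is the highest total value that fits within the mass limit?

24 sci

Check high-value combinations within 13 kg:
- option 1: mass 11, value 24
- option 5: mass 11, value 22
- option 3: mass 6, value 20
- option 2: mass 11, value 11
Best: 24 sci.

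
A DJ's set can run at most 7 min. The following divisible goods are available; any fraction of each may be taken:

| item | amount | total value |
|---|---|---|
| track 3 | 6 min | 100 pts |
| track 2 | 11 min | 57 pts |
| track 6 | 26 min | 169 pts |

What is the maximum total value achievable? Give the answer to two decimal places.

Take in order of value per unit:
- track 3 (100/6 per unit): all 6 → value 100, running total 100.00
- track 6 (169/26 per unit): 1 of 26 → value 1×169/26 = 6.5000, running total 106.50
Total 106.50.

106.50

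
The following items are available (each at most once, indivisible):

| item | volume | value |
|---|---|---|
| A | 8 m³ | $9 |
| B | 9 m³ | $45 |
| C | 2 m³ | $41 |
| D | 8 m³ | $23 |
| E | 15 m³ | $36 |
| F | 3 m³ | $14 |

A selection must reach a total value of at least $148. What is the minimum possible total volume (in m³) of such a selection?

Subsets with value ≥ 148, sorted by total volume:
- B+C+D+E+F: volume 37, value 159
- A+B+C+D+E: volume 42, value 154
- A+B+C+D+E+F: volume 45, value 168
Minimum volume: 37 m³.

37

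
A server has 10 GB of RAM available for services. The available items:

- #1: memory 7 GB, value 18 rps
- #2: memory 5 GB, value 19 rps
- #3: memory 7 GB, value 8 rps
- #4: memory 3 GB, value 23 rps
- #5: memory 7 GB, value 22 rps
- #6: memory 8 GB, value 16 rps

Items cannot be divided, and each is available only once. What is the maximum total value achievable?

45 rps

This is a 0/1 knapsack; check combinations near the capacity.
- #4+#5: memory 3+7=10, value 23+22=45
- #2+#4: memory 5+3=8, value 19+23=42
- #1+#4: memory 7+3=10, value 18+23=41
Best: 45 rps.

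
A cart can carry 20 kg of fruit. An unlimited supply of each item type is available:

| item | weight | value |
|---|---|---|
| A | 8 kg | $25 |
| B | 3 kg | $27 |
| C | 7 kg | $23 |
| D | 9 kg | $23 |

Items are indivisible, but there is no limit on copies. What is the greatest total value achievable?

$162

Best value-per-unit is B at 27/3, and filling with it alone uses weight 6×3=18. No mix of the others beats 6×27 = 162.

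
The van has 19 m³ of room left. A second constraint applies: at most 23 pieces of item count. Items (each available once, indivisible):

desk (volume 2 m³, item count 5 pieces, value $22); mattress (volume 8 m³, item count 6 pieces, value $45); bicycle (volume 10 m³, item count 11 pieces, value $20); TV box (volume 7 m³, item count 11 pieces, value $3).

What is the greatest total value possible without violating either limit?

$70

Feasible sets respecting both limits:
- desk+mattress+TV box: volume 17, item count 22, value 70
- desk+mattress: volume 10, item count 11, value 67
- mattress+bicycle: volume 18, item count 17, value 65
- mattress+TV box: volume 15, item count 17, value 48
Best: $70.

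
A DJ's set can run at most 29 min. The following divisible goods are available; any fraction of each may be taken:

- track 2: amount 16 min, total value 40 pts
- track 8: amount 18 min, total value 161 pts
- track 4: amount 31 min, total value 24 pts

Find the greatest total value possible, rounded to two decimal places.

188.50

Take in order of value per unit:
- track 8 (161/18 per unit): all 18 → value 161, running total 161.00
- track 2 (40/16 per unit): 11 of 16 → value 11×40/16 = 27.5000, running total 188.50
Total 188.50.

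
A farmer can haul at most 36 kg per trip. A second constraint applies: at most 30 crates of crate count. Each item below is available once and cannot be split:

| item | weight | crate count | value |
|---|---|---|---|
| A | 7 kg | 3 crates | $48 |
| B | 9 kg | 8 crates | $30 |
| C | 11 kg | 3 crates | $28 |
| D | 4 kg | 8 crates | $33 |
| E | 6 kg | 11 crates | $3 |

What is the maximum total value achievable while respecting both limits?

Feasible sets respecting both limits:
- A+B+C+D: weight 31, crate count 22, value 139
- A+B+D+E: weight 26, crate count 30, value 114
- A+C+D+E: weight 28, crate count 25, value 112
Best: $139.

$139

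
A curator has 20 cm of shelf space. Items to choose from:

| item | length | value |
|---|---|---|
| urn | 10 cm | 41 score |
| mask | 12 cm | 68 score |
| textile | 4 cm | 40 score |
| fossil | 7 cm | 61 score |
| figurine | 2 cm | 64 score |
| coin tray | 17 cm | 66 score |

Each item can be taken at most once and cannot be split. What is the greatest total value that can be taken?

172 score

Check high-value combinations within 20 cm:
- mask+textile+figurine: length 12+4+2=18, value 68+40+64=172
- urn+fossil+figurine: length 10+7+2=19, value 41+61+64=166
- textile+fossil+figurine: length 4+7+2=13, value 40+61+64=165
- urn+textile+figurine: length 10+4+2=16, value 41+40+64=145
- mask+figurine: length 12+2=14, value 68+64=132
Best: 172 score.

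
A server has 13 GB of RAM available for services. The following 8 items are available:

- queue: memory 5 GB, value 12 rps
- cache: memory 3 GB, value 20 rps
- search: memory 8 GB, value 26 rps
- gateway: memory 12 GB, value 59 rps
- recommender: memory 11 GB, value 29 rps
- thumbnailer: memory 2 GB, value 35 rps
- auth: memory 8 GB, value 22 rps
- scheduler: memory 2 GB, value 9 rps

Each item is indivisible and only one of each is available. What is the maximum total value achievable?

81 rps

This is a 0/1 knapsack; check combinations near the capacity.
- cache+search+thumbnailer: memory 3+8+2=13, value 20+26+35=81
- cache+thumbnailer+auth: memory 3+2+8=13, value 20+35+22=77
- queue+cache+thumbnailer+scheduler: memory 5+3+2+2=12, value 12+20+35+9=76
Best: 81 rps.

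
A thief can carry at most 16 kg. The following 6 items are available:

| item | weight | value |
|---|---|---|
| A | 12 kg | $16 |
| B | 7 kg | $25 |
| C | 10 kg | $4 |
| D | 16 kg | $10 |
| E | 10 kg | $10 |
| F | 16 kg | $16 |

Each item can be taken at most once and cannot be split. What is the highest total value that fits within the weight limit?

$25

This is a 0/1 knapsack; check combinations near the capacity.
- B: weight 7, value 25
- A: weight 12, value 16
- F: weight 16, value 16
Best: $25.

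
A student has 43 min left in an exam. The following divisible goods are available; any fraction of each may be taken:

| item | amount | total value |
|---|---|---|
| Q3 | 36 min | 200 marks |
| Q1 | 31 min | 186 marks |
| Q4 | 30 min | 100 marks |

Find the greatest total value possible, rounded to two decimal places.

Take in order of value per unit:
- Q1 (186/31 per unit): all 31 → value 186, running total 186.00
- Q3 (200/36 per unit): 12 of 36 → value 12×200/36 = 66.6667, running total 252.67
Total 252.67.

252.67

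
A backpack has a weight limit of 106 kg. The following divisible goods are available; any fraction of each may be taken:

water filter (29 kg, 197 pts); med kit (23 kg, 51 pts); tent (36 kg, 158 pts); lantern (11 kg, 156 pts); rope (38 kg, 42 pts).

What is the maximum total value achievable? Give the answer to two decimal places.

Take in order of value per unit:
- lantern (156/11 per unit): all 11 → value 156, running total 156.00
- water filter (197/29 per unit): all 29 → value 197, running total 353.00
- tent (158/36 per unit): all 36 → value 158, running total 511.00
- med kit (51/23 per unit): all 23 → value 51, running total 562.00
- rope (42/38 per unit): 7 of 38 → value 7×42/38 = 7.7368, running total 569.74
Total 569.74.

569.74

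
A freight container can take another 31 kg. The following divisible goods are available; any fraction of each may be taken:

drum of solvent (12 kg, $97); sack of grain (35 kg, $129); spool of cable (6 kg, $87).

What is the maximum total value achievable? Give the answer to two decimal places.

Take in order of value per unit:
- spool of cable (87/6 per unit): all 6 → value 87, running total 87.00
- drum of solvent (97/12 per unit): all 12 → value 97, running total 184.00
- sack of grain (129/35 per unit): 13 of 35 → value 13×129/35 = 47.9143, running total 231.91
Total 231.91.

231.91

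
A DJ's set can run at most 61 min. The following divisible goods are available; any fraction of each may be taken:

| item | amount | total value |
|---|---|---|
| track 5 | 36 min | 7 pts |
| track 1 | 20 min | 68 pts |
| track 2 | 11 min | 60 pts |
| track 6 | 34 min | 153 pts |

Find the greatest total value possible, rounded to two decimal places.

Take in order of value per unit:
- track 2 (60/11 per unit): all 11 → value 60, running total 60.00
- track 6 (153/34 per unit): all 34 → value 153, running total 213.00
- track 1 (68/20 per unit): 16 of 20 → value 16×68/20 = 54.4000, running total 267.40
Total 267.40.

267.40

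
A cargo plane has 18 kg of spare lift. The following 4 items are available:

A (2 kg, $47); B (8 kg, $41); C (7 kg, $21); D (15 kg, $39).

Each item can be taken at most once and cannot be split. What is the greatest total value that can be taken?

Check high-value combinations within 18 kg:
- A+B+C: weight 2+8+7=17, value 47+41+21=109
- A+B: weight 2+8=10, value 47+41=88
- A+D: weight 2+15=17, value 47+39=86
Best: $109.

$109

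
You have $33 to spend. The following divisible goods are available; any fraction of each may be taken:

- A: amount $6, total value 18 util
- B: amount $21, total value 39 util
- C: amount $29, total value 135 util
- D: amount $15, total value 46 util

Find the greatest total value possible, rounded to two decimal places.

147.27

Take in order of value per unit:
- C (135/29 per unit): all 29 → value 135, running total 135.00
- D (46/15 per unit): 4 of 15 → value 4×46/15 = 12.2667, running total 147.27
Total 147.27.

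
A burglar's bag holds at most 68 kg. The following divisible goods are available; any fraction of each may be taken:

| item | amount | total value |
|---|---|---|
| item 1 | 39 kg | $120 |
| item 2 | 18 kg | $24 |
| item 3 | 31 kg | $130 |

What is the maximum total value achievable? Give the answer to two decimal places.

243.85

Take in order of value per unit:
- item 3 (130/31 per unit): all 31 → value 130, running total 130.00
- item 1 (120/39 per unit): 37 of 39 → value 37×120/39 = 113.8462, running total 243.85
Total 243.85.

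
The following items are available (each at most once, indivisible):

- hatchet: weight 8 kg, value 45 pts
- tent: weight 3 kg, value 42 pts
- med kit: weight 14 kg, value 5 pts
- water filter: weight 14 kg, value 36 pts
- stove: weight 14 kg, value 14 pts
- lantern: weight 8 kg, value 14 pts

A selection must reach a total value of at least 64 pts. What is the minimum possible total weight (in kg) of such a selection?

11

Subsets with value ≥ 64, sorted by total weight:
- hatchet+tent: weight 11, value 87
- tent+water filter: weight 17, value 78
- hatchet+tent+lantern: weight 19, value 101
- hatchet+water filter: weight 22, value 81
Minimum weight: 11 kg.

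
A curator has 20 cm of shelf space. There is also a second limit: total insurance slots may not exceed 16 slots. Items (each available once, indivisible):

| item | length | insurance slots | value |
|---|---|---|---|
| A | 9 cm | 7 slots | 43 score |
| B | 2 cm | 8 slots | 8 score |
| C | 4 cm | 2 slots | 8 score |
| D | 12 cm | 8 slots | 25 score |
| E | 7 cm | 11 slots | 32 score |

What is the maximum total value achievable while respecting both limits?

Feasible sets respecting both limits:
- A+B: length 11, insurance slots 15, value 51
- A+C: length 13, insurance slots 9, value 51
- A: length 9, insurance slots 7, value 43
- C+E: length 11, insurance slots 13, value 40
Best: 51 score.

51 score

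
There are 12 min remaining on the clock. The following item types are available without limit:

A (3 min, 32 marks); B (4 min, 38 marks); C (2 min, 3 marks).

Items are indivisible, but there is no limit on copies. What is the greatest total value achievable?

Best value-per-unit is A at 32/3, and filling with it alone uses time 4×3=12. No mix of the others beats 4×32 = 128.

128 marks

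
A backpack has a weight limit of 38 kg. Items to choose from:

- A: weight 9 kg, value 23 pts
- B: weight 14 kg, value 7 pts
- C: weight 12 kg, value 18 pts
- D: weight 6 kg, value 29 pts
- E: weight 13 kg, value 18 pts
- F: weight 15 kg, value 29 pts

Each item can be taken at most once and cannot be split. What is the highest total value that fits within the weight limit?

81 pts

Check high-value combinations within 38 kg:
- A+D+F: weight 9+6+15=30, value 23+29+29=81
- C+D+F: weight 12+6+15=33, value 18+29+29=76
- D+E+F: weight 6+13+15=34, value 29+18+29=76
Best: 81 pts.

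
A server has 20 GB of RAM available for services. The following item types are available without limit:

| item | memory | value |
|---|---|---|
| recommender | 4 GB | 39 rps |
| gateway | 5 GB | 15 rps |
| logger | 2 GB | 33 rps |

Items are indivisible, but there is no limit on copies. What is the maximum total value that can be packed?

330 rps

Best value-per-unit is logger at 33/2, and filling with it alone uses memory 10×2=20. No mix of the others beats 10×33 = 330.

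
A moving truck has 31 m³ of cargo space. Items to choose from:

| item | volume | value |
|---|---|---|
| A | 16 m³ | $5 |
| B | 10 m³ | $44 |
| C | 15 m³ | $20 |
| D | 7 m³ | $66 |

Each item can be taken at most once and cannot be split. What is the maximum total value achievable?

Check high-value combinations within 31 m³:
- B+D: volume 10+7=17, value 44+66=110
- C+D: volume 15+7=22, value 20+66=86
- A+D: volume 16+7=23, value 5+66=71
- D: volume 7, value 66
Best: $110.

$110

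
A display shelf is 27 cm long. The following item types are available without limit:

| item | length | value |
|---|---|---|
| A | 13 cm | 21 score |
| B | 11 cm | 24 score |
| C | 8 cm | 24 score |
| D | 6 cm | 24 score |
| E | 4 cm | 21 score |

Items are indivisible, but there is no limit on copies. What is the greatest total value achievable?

129 score

Best value-per-unit is E at 21/4; filling with it alone gives 6×21 = 126.
Optimal mix: 1×D + 5×E → length 26, value 129.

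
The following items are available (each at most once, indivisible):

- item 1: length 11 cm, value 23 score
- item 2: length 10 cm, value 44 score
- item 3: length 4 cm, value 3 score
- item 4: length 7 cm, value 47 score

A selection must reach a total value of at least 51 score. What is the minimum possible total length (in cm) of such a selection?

Subsets with value ≥ 51, sorted by total length:
- item 2+item 4: length 17, value 91
- item 1+item 4: length 18, value 70
- item 2+item 3+item 4: length 21, value 94
- item 1+item 2: length 21, value 67
Minimum length: 17 cm.

17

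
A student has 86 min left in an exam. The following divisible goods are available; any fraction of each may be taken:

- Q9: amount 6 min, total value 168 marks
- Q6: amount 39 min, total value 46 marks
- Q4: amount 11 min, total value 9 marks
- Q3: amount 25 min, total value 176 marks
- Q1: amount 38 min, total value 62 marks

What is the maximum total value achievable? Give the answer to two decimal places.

426.05

Take in order of value per unit:
- Q9 (168/6 per unit): all 6 → value 168, running total 168.00
- Q3 (176/25 per unit): all 25 → value 176, running total 344.00
- Q1 (62/38 per unit): all 38 → value 62, running total 406.00
- Q6 (46/39 per unit): 17 of 39 → value 17×46/39 = 20.0513, running total 426.05
Total 426.05.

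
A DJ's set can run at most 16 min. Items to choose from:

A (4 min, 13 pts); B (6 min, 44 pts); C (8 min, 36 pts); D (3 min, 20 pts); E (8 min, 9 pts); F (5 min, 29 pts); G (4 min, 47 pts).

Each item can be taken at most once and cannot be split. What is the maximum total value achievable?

120 pts

Check high-value combinations within 16 min:
- B+F+G: duration 6+5+4=15, value 44+29+47=120
- B+D+G: duration 6+3+4=13, value 44+20+47=111
- A+D+F+G: duration 4+3+5+4=16, value 13+20+29+47=109
Best: 120 pts.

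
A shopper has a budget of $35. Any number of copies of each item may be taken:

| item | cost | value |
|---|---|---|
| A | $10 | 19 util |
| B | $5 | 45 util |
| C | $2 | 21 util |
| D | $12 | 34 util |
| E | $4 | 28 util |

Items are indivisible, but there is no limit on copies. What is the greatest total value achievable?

Best value-per-unit is C at 21/2; filling with it alone gives 17×21 = 357.
Optimal mix: 1×B + 15×C → cost 35, value 360.

360 util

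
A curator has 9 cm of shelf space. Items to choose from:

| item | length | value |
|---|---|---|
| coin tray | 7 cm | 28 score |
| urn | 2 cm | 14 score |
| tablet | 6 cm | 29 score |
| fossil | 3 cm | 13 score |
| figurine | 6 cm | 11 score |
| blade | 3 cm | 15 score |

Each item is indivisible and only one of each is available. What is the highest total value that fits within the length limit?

Check high-value combinations within 9 cm:
- tablet+blade: length 6+3=9, value 29+15=44
- urn+tablet: length 2+6=8, value 14+29=43
- urn+fossil+blade: length 2+3+3=8, value 14+13+15=42
- coin tray+urn: length 7+2=9, value 28+14=42
Best: 44 score.

44 score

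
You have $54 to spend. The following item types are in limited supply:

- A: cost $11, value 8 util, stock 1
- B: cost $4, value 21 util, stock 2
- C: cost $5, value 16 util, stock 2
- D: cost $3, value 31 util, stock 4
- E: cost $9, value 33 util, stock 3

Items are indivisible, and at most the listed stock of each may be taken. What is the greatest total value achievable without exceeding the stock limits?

Top feasible selections:
- 2×B + 1×C + 4×D + 3×E: cost 52, value 281
- 1×B + 2×C + 4×D + 3×E: cost 53, value 276
- 2×B + 2×C + 3×D + 3×E: cost 54, value 266
Best: 281 util.

281 util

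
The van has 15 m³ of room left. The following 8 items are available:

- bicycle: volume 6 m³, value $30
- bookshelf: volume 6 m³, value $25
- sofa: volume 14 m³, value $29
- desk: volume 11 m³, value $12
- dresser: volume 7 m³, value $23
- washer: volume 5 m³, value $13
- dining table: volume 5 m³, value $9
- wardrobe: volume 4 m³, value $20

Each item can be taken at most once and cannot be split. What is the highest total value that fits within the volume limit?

Check high-value combinations within 15 m³:
- bicycle+washer+wardrobe: volume 6+5+4=15, value 30+13+20=63
- bicycle+dining table+wardrobe: volume 6+5+4=15, value 30+9+20=59
- bookshelf+washer+wardrobe: volume 6+5+4=15, value 25+13+20=58
- bicycle+bookshelf: volume 6+6=12, value 30+25=55
- bookshelf+dining table+wardrobe: volume 6+5+4=15, value 25+9+20=54
Best: $63.

$63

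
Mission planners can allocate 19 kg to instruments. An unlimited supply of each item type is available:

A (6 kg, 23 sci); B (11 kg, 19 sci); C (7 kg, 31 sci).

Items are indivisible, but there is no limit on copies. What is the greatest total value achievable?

Best value-per-unit is C at 31/7; filling with it alone gives 2×31 = 62.
Optimal mix: 2×A + 1×C → mass 19, value 77.

77 sci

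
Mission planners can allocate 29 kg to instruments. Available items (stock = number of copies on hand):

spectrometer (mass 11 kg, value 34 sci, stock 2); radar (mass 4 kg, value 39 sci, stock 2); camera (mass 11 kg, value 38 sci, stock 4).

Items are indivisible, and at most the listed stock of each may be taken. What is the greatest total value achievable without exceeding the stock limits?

Top feasible selections:
- 2×radar + 1×camera: mass 19, value 116
- 1×radar + 2×camera: mass 26, value 115
- 1×spectrometer + 2×radar: mass 19, value 112
- 1×spectrometer + 1×radar + 1×camera: mass 26, value 111
Best: 116 sci.

116 sci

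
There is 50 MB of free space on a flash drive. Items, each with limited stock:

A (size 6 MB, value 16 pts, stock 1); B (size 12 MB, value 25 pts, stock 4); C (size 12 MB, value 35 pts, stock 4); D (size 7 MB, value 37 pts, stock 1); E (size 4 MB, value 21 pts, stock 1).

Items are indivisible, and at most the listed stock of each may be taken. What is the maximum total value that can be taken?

163 pts

Top feasible selections:
- 3×C + 1×D + 1×E: size 47, value 163
- 1×A + 3×C + 1×D: size 49, value 158
Best: 163 pts.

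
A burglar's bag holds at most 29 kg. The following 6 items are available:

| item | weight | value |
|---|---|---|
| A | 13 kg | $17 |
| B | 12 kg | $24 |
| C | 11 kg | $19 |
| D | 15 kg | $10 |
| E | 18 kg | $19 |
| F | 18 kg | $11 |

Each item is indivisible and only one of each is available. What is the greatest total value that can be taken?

Check high-value combinations within 29 kg:
- B+C: weight 12+11=23, value 24+19=43
- A+B: weight 13+12=25, value 17+24=41
- C+E: weight 11+18=29, value 19+19=38
Best: $43.

$43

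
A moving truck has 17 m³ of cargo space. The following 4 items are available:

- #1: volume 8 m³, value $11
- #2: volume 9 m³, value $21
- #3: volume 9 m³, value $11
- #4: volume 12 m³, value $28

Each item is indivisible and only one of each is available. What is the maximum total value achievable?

Check high-value combinations within 17 m³:
- #1+#2: volume 8+9=17, value 11+21=32
- #4: volume 12, value 28
- #1+#3: volume 8+9=17, value 11+11=22
- #2: volume 9, value 21
- #1: volume 8, value 11
Best: $32.

$32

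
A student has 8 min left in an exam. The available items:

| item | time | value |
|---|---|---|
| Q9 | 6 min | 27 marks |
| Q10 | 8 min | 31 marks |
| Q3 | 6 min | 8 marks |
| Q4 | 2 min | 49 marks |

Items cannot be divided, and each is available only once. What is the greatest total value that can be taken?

Check high-value combinations within 8 min:
- Q9+Q4: time 6+2=8, value 27+49=76
- Q3+Q4: time 6+2=8, value 8+49=57
- Q4: time 2, value 49
Best: 76 marks.

76 marks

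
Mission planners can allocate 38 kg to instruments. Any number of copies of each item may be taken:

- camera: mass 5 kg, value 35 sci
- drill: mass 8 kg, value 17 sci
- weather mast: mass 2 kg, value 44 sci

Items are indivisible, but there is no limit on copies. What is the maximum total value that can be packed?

Best value-per-unit is weather mast at 44/2, and filling with it alone uses mass 19×2=38. No mix of the others beats 19×44 = 836.

836 sci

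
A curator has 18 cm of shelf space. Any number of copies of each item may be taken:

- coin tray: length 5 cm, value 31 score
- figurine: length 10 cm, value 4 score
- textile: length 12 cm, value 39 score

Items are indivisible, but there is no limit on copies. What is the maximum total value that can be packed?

93 score

Best value-per-unit is coin tray at 31/5, and filling with it alone uses length 3×5=15. No mix of the others beats 3×31 = 93.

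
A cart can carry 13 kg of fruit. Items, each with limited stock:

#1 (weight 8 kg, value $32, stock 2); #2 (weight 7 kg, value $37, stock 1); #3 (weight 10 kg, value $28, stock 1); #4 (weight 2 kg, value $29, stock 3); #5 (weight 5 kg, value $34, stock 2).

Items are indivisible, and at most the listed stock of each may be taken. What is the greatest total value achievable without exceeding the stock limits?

$124

Best selections within weight 13 and stock limits:
- 1×#2 + 3×#4: weight 13, value 124
- 3×#4 + 1×#5: weight 11, value 121
- 1×#4 + 2×#5: weight 12, value 97
Best: $124.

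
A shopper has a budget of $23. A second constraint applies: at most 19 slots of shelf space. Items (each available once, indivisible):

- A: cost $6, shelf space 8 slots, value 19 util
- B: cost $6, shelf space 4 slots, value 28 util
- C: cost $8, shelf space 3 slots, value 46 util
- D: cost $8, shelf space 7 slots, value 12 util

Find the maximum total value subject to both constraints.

Feasible sets respecting both limits:
- A+B+C: cost 20, shelf space 15, value 93
- B+C+D: cost 22, shelf space 14, value 86
- A+C+D: cost 22, shelf space 18, value 77
Best: 93 util.

93 util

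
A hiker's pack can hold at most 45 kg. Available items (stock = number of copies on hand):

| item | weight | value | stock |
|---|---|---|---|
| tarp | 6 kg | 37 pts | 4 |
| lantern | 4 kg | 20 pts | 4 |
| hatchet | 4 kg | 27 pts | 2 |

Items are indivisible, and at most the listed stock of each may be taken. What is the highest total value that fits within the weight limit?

Top feasible selections:
- 4×tarp + 3×lantern + 2×hatchet: weight 44, value 262
- 4×tarp + 4×lantern + 1×hatchet: weight 44, value 255
- 3×tarp + 4×lantern + 2×hatchet: weight 42, value 245
Best: 262 pts.

262 pts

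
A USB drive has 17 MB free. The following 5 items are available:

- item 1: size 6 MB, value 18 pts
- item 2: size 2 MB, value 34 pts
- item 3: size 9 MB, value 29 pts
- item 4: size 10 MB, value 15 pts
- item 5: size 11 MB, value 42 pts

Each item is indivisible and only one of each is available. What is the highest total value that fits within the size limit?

Check high-value combinations within 17 MB:
- item 1+item 2+item 3: size 6+2+9=17, value 18+34+29=81
- item 2+item 5: size 2+11=13, value 34+42=76
- item 2+item 3: size 2+9=11, value 34+29=63
Best: 81 pts.

81 pts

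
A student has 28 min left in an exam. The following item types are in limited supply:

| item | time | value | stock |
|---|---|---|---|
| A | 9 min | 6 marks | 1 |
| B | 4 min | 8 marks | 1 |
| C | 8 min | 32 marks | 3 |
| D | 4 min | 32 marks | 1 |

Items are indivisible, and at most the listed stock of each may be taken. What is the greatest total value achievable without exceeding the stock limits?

Best selections within time 28 and stock limits:
- 3×C + 1×D: time 28, value 128
- 1×B + 2×C + 1×D: time 24, value 104
Best: 128 marks.

128 marks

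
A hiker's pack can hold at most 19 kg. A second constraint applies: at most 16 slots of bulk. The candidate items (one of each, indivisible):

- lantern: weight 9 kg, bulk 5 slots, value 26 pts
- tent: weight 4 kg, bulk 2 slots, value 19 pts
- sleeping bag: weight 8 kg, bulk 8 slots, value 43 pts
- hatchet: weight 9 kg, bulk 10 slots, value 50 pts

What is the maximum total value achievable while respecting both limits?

76 pts

Feasible sets respecting both limits:
- lantern+hatchet: weight 18, bulk 15, value 76
- lantern+sleeping bag: weight 17, bulk 13, value 69
- tent+hatchet: weight 13, bulk 12, value 69
Best: 76 pts.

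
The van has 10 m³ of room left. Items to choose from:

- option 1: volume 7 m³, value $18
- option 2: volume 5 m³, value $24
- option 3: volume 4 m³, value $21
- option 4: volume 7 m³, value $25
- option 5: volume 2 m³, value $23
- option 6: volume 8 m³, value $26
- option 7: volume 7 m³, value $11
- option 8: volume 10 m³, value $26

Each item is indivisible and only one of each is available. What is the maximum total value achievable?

$49

This is a 0/1 knapsack; check combinations near the capacity.
- option 5+option 6: volume 2+8=10, value 23+26=49
- option 4+option 5: volume 7+2=9, value 25+23=48
- option 2+option 5: volume 5+2=7, value 24+23=47
- option 2+option 3: volume 5+4=9, value 24+21=45
- option 3+option 5: volume 4+2=6, value 21+23=44
Best: $49.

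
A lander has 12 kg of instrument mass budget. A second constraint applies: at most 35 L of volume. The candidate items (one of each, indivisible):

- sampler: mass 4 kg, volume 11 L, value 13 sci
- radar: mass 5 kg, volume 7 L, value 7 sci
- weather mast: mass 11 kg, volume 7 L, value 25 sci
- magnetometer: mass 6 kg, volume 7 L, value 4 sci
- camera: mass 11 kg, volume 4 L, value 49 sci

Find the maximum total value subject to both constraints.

49 sci

Feasible sets respecting both limits:
- camera: mass 11, volume 4, value 49
- weather mast: mass 11, volume 7, value 25
- sampler+radar: mass 9, volume 18, value 20
- sampler+magnetometer: mass 10, volume 18, value 17
Best: 49 sci.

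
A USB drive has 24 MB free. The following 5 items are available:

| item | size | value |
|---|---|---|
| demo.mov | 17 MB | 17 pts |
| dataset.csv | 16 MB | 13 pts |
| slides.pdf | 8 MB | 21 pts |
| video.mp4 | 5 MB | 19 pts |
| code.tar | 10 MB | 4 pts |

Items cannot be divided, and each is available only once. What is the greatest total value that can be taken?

44 pts

Check high-value combinations within 24 MB:
- slides.pdf+video.mp4+code.tar: size 8+5+10=23, value 21+19+4=44
- slides.pdf+video.mp4: size 8+5=13, value 21+19=40
- demo.mov+video.mp4: size 17+5=22, value 17+19=36
Best: 44 pts.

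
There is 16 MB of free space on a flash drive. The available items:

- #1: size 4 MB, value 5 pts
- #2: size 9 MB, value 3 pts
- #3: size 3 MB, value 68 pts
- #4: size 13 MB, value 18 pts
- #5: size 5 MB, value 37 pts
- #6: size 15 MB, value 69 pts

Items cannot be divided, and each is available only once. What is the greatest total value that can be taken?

110 pts

Check high-value combinations within 16 MB:
- #1+#3+#5: size 4+3+5=12, value 5+68+37=110
- #3+#5: size 3+5=8, value 68+37=105
- #3+#4: size 3+13=16, value 68+18=86
Best: 110 pts.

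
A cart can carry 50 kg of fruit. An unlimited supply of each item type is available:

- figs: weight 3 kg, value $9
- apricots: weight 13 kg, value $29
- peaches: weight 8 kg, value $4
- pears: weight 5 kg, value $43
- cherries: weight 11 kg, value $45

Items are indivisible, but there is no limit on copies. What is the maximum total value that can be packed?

$430

Best value-per-unit is pears at 43/5, and filling with it alone uses weight 10×5=50. No mix of the others beats 10×43 = 430.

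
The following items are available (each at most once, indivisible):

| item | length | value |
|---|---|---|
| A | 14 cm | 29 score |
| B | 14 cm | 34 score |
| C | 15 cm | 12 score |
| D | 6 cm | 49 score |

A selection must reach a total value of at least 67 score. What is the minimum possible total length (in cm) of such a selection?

Subsets with value ≥ 67, sorted by total length:
- B+D: length 20, value 83
- A+D: length 20, value 78
- A+B+D: length 34, value 112
- B+C+D: length 35, value 95
Minimum length: 20 cm.

20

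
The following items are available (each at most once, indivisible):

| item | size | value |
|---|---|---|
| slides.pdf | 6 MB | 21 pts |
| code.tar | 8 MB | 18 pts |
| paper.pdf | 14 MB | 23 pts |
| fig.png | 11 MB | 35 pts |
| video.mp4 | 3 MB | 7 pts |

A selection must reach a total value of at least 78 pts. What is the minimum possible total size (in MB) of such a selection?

Subsets with value ≥ 78, sorted by total size:
- slides.pdf+code.tar+fig.png+video.mp4: size 28, value 81
- slides.pdf+paper.pdf+fig.png: size 31, value 79
Minimum size: 28 MB.

28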